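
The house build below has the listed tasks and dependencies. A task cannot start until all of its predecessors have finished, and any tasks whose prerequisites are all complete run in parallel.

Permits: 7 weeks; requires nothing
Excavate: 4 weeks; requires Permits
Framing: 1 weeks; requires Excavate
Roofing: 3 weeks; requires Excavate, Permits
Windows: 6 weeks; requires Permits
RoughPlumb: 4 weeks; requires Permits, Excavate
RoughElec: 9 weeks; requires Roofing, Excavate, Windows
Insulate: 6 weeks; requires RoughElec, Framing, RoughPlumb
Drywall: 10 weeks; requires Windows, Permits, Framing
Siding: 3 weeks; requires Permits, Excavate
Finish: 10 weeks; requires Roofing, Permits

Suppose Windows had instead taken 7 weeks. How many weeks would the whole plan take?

29

Critical path before the change: Permits→Excavate→Roofing→RoughElec→Insulate = 7+4+3+9+6 = 29 giving 29 weeks.
Windows is off the critical path — its longest chain is 28 weeks, giving 1 of slack.
No other chain overtakes it, so the finish is 29 weeks.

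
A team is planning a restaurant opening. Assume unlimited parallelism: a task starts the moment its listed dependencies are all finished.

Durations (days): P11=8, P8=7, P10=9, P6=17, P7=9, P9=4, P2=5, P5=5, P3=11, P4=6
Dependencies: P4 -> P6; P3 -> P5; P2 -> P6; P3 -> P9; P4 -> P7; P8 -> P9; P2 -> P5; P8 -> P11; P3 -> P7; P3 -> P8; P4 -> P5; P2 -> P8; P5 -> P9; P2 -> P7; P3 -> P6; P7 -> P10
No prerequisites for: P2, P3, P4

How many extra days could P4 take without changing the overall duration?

Critical path: P3→P7→P10 = 11+9+9 = 29, so the finish is 29 days.
The longest chain containing P4 totals 24 days.
Float = 29 − 24 = 5.

5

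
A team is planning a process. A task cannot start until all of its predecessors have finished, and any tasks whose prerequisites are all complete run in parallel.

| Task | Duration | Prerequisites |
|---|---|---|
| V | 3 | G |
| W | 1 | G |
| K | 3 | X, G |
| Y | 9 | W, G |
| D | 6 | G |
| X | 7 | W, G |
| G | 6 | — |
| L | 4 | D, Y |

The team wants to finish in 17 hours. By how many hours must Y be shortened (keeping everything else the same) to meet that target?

3

Current finish: 20 hours; target: 17.
Y is on every critical path, so each hour cut from Y cuts the finish by one (this holds down to a finish of 17).
Need 20 − 17 = 3 hours off Y → Y becomes 6 hours, finish becomes 17.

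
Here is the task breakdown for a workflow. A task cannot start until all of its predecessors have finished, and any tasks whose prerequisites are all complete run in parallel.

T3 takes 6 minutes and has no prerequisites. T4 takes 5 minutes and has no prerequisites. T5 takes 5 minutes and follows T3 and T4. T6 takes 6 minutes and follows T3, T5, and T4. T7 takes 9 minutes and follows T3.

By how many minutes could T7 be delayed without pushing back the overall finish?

2

The longest chain is T3→T5→T6 = 6+5+6 = 17; overall finish 17 minutes.
T7 finishes as early as 15 and must finish by 17.
So T7 can slip 17 − 15 = 2 minutes.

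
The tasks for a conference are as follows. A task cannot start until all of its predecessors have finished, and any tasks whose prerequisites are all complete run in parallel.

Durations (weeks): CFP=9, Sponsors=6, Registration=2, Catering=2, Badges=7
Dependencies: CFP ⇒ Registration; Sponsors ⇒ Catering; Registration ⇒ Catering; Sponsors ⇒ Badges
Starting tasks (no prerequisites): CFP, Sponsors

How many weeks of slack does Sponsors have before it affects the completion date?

The longest chain is CFP→Registration→Catering = 9+2+2 = 13; overall finish 13 weeks.
The longest chain containing Sponsors totals 13 weeks.
Slack of Sponsors = 0 − 0 = 0 weeks.

0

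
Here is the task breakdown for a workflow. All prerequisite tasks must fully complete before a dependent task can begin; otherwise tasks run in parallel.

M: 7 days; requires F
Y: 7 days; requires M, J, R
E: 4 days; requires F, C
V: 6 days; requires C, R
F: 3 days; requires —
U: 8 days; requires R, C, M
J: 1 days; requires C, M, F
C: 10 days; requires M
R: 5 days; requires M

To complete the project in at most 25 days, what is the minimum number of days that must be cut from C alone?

Current finish: 28 days; target: 25.
C is on every critical path, so each day cut from C cuts the finish by one (this holds down to a finish of 23).
Need 28 − 25 = 3 days off C → C becomes 7 days, finish becomes 25.

3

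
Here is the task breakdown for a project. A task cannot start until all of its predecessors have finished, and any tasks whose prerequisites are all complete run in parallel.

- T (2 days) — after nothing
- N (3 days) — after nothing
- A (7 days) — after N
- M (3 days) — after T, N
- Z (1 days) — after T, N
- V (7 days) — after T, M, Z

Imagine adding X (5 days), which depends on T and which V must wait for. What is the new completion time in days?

Originally the job takes 13 days.
With X inserted, V now waits for max(T, M, Z, X).
New critical path: T→X→V = 2+5+7 = 14 ⇒ 14 days.

14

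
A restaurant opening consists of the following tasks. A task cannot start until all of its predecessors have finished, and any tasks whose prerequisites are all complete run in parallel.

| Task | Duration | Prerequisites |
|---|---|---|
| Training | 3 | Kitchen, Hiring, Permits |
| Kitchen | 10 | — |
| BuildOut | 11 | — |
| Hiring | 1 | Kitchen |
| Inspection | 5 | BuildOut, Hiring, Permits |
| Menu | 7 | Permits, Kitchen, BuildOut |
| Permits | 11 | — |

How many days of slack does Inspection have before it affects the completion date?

Critical path: Permits→Menu = 11+7 = 18, so the finish is 18 days.
Longest path through Inspection: 16 days (earliest finish 16, latest finish 18).
Slack of Inspection = 13 − 11 = 2 days.

2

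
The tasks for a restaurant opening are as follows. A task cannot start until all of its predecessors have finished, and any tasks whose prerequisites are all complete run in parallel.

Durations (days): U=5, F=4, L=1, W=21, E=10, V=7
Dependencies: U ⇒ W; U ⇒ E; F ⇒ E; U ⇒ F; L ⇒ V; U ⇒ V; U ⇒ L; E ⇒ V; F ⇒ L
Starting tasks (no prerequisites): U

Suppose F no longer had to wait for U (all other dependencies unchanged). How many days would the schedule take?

26

With the dependency in place, U→F→E→V = 5+4+10+7 = 26 sets the finish at 26 days.
Without U→F, F's earliest start moves from 5 to 0.
After: U→W = 5+21 = 26 → 26 days.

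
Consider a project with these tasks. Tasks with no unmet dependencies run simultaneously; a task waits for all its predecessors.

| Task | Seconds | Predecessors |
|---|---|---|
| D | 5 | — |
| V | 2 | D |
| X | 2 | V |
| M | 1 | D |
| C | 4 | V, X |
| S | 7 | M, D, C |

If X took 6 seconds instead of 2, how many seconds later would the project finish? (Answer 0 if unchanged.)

4

As given, the longest chain is D→V→X→C→S = 5+2+2+4+7 = 20, so the finish is 20 seconds.
Since X is critical, the +4 change carries straight to that chain (now 24 seconds).
That remains the longest chain; total 24 seconds.
Change in finish: 24 − 20 = +4 seconds.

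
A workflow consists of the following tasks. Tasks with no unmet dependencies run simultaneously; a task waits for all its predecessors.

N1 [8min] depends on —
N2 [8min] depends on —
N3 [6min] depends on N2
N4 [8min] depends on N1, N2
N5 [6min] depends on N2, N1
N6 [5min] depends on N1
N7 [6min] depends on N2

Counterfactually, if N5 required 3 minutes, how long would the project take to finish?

Baseline: N1→N4 = 8+8 = 16 → 16 minutes.
N5 has 2 minutes of float (longest path through it is 14).
That remains the longest chain; total 16 minutes.

16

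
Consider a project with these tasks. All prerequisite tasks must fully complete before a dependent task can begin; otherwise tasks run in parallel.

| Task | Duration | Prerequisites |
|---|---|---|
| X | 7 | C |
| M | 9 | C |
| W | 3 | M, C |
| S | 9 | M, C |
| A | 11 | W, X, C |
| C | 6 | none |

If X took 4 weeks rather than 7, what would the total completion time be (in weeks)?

29

As given, the longest chain is C→M→W→A = 6+9+3+11 = 29, so the finish is 29 weeks.
X has 5 weeks of float (longest path through it is 24).
The critical path is still C→M→W→A; finish is now 29 weeks.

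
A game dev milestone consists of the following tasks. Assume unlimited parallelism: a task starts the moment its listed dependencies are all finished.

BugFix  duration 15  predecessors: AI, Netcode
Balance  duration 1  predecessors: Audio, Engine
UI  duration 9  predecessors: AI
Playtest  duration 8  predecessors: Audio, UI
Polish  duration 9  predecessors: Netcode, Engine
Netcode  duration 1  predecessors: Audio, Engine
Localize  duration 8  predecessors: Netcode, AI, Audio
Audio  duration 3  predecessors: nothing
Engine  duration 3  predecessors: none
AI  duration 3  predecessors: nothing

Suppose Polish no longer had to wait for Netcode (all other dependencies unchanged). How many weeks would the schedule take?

20

Before: longest chain AI→UI→Playtest = 3+9+8 = 20, finish 20.
Without Netcode→Polish, Polish's earliest start moves from 4 to 3.
After: AI→UI→Playtest = 3+9+8 = 20 → 20 weeks.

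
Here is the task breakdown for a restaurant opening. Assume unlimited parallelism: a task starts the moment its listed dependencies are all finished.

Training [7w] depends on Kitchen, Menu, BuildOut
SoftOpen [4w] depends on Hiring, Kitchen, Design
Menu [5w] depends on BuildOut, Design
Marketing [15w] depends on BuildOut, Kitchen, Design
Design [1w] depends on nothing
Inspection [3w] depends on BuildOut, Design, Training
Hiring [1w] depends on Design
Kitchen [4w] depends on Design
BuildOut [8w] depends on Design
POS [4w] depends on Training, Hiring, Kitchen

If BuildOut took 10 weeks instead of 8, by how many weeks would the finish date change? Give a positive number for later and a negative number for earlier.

2

Actual critical path: Design→BuildOut→Menu→Training→POS = 1+8+5+7+4 = 25 ⇒ 25 weeks.
Since BuildOut is critical, the +2 change carries straight to that chain (now 27 weeks).
That remains the longest chain; total 27 weeks.
Change in finish: 27 − 25 = +2 weeks.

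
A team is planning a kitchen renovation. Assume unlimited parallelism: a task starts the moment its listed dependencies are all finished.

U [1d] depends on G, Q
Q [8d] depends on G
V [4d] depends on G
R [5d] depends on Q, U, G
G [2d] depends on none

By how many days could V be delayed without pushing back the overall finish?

10

Critical path: G→Q→U→R = 2+8+1+5 = 16, so the finish is 16 days.
V finishes as early as 6 and must finish by 16.
Slack of V = 12 − 2 = 10 days.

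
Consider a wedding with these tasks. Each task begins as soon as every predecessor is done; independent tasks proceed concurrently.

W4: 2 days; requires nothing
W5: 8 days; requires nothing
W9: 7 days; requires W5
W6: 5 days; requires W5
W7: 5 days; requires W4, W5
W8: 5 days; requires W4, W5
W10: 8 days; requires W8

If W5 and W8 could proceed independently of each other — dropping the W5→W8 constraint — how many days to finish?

Original critical path: W5→W8→W10 = 8+5+8 = 21 ⇒ 21 days.
Without W5→W8, W8's earliest start moves from 8 to 2.
After: W4→W8→W10 = 2+5+8 = 15 → 15 days.

15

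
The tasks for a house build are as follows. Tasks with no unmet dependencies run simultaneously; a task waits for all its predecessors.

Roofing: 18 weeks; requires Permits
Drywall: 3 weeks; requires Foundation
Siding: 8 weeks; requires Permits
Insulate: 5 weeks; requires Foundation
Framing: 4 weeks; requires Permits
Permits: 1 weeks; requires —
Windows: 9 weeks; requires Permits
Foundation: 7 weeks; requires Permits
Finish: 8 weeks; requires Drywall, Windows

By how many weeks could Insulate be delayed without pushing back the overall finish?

6

Permits→Foundation→Drywall→Finish = 1+7+3+8 = 19 sets the makespan at 19 weeks.
Longest path through Insulate: 13 weeks (earliest finish 13, latest finish 19).
Float = 19 − 13 = 6.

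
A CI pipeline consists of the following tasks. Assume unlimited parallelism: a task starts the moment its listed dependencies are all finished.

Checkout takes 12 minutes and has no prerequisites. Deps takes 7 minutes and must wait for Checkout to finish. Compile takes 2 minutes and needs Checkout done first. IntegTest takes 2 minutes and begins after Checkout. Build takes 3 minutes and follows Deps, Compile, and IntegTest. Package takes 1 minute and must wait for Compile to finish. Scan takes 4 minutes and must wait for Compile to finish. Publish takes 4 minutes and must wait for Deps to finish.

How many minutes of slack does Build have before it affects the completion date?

1

The longest chain is Checkout→Deps→Publish = 12+7+4 = 23; overall finish 23 minutes.
Build finishes as early as 22 and must finish by 23.
So Build can slip 23 − 22 = 1 minute.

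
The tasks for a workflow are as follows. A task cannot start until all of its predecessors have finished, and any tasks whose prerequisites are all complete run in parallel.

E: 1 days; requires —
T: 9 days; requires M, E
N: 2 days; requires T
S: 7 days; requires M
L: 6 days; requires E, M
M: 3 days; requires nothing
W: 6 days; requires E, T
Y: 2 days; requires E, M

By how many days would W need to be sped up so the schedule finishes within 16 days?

2

Current finish: 18 days; target: 16.
W is on every critical path, so each day cut from W cuts the finish by one (this holds down to a finish of 14).
Need 18 − 16 = 2 days off W → W becomes 4 days, finish becomes 16.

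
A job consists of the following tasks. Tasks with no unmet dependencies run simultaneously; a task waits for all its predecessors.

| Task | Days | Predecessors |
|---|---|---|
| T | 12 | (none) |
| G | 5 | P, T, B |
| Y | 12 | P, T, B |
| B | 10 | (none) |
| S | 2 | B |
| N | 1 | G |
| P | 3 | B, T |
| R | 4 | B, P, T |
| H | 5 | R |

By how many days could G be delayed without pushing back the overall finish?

6

Critical path: T→P→Y = 12+3+12 = 27, so the finish is 27 days.
G finishes as early as 20 and must finish by 26.
So G can slip 26 − 20 = 6 days.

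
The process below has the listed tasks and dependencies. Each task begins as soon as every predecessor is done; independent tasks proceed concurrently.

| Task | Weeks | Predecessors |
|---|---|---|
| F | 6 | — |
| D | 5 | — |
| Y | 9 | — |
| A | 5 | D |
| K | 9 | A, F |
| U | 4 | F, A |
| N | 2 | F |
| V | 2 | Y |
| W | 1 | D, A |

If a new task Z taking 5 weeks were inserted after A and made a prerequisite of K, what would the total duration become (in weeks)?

24

Originally the schedule takes 19 weeks.
With Z inserted, K now waits for max(A, F, Z).
New critical path: D→A→Z→K = 5+5+5+9 = 24 ⇒ 24 weeks.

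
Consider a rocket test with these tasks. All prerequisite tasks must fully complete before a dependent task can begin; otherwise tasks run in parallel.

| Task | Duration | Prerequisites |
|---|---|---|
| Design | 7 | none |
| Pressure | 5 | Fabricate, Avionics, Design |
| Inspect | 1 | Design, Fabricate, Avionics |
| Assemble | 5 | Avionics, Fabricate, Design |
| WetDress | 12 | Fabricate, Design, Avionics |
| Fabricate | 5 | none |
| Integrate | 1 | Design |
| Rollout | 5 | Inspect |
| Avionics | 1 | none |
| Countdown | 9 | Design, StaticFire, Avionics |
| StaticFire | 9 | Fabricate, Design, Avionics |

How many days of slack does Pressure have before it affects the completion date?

13

Design→StaticFire→Countdown = 7+9+9 = 25 sets the makespan at 25 days.
Pressure finishes as early as 12 and must finish by 25.
Float = 25 − 12 = 13.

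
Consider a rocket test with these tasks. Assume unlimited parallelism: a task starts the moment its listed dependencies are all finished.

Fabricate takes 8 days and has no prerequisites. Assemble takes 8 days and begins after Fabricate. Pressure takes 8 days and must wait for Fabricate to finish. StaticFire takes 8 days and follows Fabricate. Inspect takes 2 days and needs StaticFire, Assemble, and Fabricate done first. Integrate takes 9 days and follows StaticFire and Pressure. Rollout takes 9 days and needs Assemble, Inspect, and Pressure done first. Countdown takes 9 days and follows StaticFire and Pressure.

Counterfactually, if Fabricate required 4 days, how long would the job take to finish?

The binding path is Fabricate→Assemble→Inspect→Rollout = 8+8+2+9 = 27; finish at 27 days.
Since Fabricate is critical, the -4 change carries straight to that chain (now 23 days).
No other chain overtakes it, so the finish is 23 days.

23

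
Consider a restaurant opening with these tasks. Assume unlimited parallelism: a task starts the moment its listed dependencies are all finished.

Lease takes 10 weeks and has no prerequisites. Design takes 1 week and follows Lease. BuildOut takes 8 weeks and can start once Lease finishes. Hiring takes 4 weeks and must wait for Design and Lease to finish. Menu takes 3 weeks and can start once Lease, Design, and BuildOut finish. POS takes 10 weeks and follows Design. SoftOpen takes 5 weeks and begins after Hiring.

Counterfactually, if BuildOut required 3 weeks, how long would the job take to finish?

21

Baseline: Lease→BuildOut→Menu = 10+8+3 = 21 → 21 weeks.
Since BuildOut is critical, the -5 change carries straight to that chain (now 16 weeks).
New critical path: Lease→Design→POS = 10+1+10 = 21 ⇒ 21 weeks.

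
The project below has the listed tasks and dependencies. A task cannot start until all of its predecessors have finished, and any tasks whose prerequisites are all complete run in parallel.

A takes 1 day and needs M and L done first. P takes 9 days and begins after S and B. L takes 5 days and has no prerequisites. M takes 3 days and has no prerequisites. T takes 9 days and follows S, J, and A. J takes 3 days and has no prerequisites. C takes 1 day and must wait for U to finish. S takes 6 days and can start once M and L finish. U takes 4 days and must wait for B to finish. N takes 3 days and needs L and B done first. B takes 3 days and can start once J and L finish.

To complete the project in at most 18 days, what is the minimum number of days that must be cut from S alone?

2

Current finish: 20 days; target: 18.
S is on every critical path, so each day cut from S cuts the finish by one (this holds down to a finish of 17).
Need 20 − 18 = 2 days off S → S becomes 4 days, finish becomes 18.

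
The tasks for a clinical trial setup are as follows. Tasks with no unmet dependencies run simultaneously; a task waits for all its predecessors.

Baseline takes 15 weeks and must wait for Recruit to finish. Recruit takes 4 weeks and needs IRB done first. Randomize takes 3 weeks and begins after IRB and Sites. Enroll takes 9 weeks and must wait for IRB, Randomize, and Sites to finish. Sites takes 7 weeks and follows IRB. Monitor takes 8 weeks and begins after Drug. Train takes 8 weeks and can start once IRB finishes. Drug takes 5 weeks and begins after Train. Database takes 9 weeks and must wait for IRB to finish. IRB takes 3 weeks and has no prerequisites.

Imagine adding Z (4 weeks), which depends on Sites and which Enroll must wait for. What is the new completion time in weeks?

24

Originally the job takes 24 weeks.
With Z inserted, Enroll now waits for max(IRB, Randomize, Sites, Z).
New critical path: IRB→Train→Drug→Monitor = 3+8+5+8 = 24 ⇒ 24 weeks.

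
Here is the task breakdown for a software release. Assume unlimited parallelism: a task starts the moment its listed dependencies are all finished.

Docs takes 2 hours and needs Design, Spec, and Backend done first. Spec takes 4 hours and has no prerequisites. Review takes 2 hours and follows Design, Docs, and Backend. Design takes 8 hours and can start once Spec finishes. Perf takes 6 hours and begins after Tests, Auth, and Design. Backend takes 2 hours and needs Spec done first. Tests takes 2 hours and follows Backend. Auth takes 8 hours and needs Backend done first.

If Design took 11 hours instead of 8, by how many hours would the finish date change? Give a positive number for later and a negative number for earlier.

1

Critical path before the change: Spec→Backend→Auth→Perf = 4+2+8+6 = 20 giving 20 hours.
Design is off the critical path — its longest chain is 18 hours, giving 2 of slack.
Now Spec→Design→Perf = 4+11+6 = 21 is longest, so the finish becomes 21 hours.
Change in finish: 21 − 20 = +1 hours.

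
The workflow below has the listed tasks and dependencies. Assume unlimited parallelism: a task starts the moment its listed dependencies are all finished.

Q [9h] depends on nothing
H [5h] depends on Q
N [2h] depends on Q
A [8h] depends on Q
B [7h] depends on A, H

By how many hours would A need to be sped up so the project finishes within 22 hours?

2

Current finish: 24 hours; target: 22.
A is on every critical path, so each hour cut from A cuts the finish by one (this holds down to a finish of 21).
Need 24 − 22 = 2 hours off A → A becomes 6 hours, finish becomes 22.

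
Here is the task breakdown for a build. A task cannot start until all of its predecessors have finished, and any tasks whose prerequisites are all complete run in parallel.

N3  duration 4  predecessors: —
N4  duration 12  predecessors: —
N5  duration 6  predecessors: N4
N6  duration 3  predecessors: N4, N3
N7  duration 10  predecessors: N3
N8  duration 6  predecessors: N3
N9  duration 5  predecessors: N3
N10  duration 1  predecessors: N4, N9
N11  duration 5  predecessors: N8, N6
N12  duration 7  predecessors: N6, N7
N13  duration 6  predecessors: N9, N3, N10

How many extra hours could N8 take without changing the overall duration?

The longest chain is N4→N6→N12 = 12+3+7 = 22; overall finish 22 hours.
N8 finishes as early as 10 and must finish by 17.
Slack of N8 = 11 − 4 = 7 hours.

7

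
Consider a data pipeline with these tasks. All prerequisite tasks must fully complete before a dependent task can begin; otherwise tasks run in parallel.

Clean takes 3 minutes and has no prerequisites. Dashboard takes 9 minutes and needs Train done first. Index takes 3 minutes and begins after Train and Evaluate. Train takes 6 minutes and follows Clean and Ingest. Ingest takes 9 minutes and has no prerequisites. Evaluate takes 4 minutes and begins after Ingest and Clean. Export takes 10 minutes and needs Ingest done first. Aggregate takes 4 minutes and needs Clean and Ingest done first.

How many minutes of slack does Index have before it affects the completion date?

6

Critical path: Ingest→Train→Dashboard = 9+6+9 = 24, so the finish is 24 minutes.
Index finishes as early as 18 and must finish by 24.
So Index can slip 24 − 18 = 6 minutes.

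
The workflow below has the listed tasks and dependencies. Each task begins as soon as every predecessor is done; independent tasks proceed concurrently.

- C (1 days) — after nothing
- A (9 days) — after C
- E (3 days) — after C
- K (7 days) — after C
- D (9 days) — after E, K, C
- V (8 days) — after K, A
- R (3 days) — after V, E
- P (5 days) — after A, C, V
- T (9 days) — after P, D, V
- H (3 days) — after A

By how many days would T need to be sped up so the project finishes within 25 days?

7

Current finish: 32 days; target: 25.
T is on every critical path, so each day cut from T cuts the finish by one (this holds down to a finish of 24).
Need 32 − 25 = 7 days off T → T becomes 2 days, finish becomes 25.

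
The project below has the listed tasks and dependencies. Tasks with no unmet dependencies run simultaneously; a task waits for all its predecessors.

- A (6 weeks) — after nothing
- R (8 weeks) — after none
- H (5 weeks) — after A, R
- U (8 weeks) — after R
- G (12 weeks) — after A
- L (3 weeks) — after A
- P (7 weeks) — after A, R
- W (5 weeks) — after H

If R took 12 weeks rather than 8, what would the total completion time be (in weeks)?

Baseline: R→H→W = 8+5+5 = 18 → 18 weeks.
R is on the critical path; changing it to 12 makes that path 22 weeks.
That remains the longest chain; total 22 weeks.

22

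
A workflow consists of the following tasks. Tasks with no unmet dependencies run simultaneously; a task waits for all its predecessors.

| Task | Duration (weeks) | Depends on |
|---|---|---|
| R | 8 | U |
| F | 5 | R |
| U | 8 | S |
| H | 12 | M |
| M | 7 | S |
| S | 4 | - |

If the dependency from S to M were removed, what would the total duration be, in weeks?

With the dependency in place, S→U→R→F = 4+8+8+5 = 25 sets the finish at 25 weeks.
Without S→M, M's earliest start moves from 4 to 0.
The longest chain is now S→U→R→F = 4+8+8+5 = 25, so the project takes 25 weeks.

25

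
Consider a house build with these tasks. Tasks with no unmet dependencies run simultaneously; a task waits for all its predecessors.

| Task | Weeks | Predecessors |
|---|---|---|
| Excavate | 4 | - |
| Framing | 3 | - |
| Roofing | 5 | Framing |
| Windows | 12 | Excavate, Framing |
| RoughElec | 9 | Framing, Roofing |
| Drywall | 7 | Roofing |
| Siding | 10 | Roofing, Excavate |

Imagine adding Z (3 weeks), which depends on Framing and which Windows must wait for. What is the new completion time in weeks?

Originally the schedule takes 18 weeks.
With Z inserted, Windows now waits for max(Excavate, Framing, Z).
New critical path: Framing→Z→Windows = 3+3+12 = 18 ⇒ 18 weeks.

18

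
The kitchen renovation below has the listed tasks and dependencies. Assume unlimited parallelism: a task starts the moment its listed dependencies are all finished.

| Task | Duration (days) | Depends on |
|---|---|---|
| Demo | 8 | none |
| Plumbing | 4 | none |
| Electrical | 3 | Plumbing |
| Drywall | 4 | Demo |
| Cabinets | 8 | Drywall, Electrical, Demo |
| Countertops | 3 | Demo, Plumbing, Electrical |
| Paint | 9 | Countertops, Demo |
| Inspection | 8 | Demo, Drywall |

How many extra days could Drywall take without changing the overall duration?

The longest chain is Demo→Drywall→Cabinets = 8+4+8 = 20; overall finish 20 days.
Longest path through Drywall: 20 days (earliest finish 12, latest finish 12).
So Drywall can slip 12 − 12 = 0 days.

0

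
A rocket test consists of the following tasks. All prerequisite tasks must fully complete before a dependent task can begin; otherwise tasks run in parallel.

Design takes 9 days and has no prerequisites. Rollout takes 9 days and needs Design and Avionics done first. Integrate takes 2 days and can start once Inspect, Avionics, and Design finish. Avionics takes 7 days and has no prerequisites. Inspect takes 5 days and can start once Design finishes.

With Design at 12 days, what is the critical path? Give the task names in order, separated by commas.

Baseline: Design→Rollout = 9+9 = 18 → 18 days.
Design is on the critical path; changing it to 12 makes that path 21 days.
The critical path is still Design→Rollout; finish is now 21 days.

Design, Rollout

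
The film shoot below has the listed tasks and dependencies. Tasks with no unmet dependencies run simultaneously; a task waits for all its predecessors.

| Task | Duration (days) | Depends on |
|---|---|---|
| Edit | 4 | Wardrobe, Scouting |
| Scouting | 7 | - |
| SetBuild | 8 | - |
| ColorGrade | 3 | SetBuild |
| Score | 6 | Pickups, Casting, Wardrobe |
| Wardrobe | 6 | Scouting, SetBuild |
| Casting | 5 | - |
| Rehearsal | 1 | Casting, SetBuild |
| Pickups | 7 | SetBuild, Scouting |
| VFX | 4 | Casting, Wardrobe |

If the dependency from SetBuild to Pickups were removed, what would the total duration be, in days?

With the dependency in place, SetBuild→Pickups→Score = 8+7+6 = 21 sets the finish at 21 days.
Without SetBuild→Pickups, Pickups's earliest start moves from 8 to 7.
New critical path: Scouting→Pickups→Score = 7+7+6 = 20 ⇒ 20 days.

20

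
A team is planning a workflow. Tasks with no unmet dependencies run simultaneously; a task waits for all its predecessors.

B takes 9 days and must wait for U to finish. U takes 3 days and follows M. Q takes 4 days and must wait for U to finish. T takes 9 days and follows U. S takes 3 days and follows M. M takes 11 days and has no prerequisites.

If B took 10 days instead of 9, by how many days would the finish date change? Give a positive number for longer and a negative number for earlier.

Critical path before the change: M→U→B = 11+3+9 = 23 giving 23 days.
Since B is critical, the +1 change carries straight to that chain (now 24 days).
No other chain overtakes it, so the finish is 24 days.
Change in finish: 24 − 23 = +1 days.

1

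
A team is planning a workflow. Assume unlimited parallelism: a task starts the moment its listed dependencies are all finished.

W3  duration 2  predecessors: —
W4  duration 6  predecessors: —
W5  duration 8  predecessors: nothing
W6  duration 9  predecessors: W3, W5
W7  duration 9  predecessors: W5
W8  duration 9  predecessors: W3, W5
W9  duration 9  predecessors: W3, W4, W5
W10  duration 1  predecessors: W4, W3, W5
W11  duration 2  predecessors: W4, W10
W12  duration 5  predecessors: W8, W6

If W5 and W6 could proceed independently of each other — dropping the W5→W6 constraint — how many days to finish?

Before: longest chain W5→W6→W12 = 8+9+5 = 22, finish 22.
Without W5→W6, W6's earliest start moves from 8 to 2.
After: W5→W8→W12 = 8+9+5 = 22 → 22 days.

22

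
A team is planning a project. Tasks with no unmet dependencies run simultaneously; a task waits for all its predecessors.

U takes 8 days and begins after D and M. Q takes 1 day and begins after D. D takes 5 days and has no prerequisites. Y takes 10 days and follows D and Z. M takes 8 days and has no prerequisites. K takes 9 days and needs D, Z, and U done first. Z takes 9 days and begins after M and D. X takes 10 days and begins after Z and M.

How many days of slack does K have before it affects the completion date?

1

M→Z→Y = 8+9+10 = 27 sets the makespan at 27 days.
K finishes as early as 26 and must finish by 27.
So K can slip 27 − 26 = 1 day.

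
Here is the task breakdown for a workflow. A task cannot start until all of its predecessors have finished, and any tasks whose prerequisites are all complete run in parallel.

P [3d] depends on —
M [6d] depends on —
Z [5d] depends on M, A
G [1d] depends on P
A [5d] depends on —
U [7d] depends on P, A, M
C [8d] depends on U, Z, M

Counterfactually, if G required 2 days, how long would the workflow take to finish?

21

The binding path is M→U→C = 6+7+8 = 21; finish at 21 days.
The longest path through G is only 4 days, so G has float 17.
The critical path is still M→U→C; finish is now 21 days.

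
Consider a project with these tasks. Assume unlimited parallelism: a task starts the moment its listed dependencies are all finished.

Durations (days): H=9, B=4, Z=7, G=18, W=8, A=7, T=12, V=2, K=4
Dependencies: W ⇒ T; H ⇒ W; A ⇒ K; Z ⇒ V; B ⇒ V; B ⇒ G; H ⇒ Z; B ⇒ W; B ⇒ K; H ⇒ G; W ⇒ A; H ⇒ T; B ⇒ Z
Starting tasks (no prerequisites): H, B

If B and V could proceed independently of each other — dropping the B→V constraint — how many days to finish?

With the dependency in place, H→W→T = 9+8+12 = 29 sets the finish at 29 days.
Dropping B→V doesn't change V's earliest start (16); another predecessor still binds.
New critical path: H→W→T = 9+8+12 = 29 ⇒ 29 days.

29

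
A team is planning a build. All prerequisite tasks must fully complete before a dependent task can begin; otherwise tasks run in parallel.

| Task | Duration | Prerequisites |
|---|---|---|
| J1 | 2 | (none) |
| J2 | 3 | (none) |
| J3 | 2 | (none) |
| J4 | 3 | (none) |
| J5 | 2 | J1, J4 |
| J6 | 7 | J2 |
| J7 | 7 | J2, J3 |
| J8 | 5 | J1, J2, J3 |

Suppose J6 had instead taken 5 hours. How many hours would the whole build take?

Actual critical path: J2→J6 = 3+7 = 10 ⇒ 10 hours.
J6 lies on that path, so at 5 hours the path becomes 8 hours.
New critical path: J2→J7 = 3+7 = 10 ⇒ 10 hours.

10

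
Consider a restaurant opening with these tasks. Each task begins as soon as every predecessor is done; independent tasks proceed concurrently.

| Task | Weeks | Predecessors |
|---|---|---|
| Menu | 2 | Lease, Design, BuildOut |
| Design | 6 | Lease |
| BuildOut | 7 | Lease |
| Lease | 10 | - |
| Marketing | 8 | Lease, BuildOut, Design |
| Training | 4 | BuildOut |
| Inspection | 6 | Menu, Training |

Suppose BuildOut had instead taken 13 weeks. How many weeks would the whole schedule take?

33

As given, the longest chain is Lease→BuildOut→Training→Inspection = 10+7+4+6 = 27, so the finish is 27 weeks.
BuildOut is on the critical path; changing it to 13 makes that path 33 weeks.
That remains the longest chain; total 33 weeks.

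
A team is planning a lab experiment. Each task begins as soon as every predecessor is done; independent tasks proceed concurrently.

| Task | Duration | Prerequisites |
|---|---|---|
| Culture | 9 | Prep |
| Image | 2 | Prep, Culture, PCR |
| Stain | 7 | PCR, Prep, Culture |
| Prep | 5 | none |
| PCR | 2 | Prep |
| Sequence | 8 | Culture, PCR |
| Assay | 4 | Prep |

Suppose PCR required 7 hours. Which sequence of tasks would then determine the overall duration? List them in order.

Critical path before the change: Prep→Culture→Sequence = 5+9+8 = 22 giving 22 hours.
The longest path through PCR is only 15 hours, so PCR has float 7.
The critical path is still Prep→Culture→Sequence; finish is now 22 hours.

Prep, Culture, Sequence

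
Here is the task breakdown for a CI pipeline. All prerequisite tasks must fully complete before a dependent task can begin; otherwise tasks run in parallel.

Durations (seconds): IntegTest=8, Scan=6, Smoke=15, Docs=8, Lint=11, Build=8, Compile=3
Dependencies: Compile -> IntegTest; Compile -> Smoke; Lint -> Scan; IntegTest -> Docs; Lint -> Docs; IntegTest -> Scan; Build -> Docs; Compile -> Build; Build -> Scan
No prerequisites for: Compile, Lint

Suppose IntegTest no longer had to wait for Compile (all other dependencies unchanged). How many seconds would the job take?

Original critical path: Compile→IntegTest→Docs = 3+8+8 = 19 ⇒ 19 seconds.
Without Compile→IntegTest, IntegTest's earliest start moves from 3 to 0.
After: Compile→Build→Docs = 3+8+8 = 19 → 19 seconds.

19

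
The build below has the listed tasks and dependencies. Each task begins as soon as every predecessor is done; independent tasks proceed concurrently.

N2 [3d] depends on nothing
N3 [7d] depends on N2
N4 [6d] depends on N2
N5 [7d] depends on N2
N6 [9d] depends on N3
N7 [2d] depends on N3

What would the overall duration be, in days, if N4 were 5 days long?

19

Actual critical path: N2→N3→N6 = 3+7+9 = 19 ⇒ 19 days.
N4 is off the critical path — its longest chain is 9 days, giving 10 of slack.
That remains the longest chain; total 19 days.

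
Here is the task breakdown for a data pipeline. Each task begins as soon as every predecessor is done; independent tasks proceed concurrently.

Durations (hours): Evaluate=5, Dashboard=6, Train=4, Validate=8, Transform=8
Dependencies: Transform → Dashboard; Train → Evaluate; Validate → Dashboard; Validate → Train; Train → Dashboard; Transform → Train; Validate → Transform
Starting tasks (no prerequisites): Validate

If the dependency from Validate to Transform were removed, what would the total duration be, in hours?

Original critical path: Validate→Transform→Train→Dashboard = 8+8+4+6 = 26 ⇒ 26 hours.
Without Validate→Transform, Transform's earliest start moves from 8 to 0.
The longest chain is now Validate→Train→Dashboard = 8+4+6 = 18, so the project takes 18 hours.

18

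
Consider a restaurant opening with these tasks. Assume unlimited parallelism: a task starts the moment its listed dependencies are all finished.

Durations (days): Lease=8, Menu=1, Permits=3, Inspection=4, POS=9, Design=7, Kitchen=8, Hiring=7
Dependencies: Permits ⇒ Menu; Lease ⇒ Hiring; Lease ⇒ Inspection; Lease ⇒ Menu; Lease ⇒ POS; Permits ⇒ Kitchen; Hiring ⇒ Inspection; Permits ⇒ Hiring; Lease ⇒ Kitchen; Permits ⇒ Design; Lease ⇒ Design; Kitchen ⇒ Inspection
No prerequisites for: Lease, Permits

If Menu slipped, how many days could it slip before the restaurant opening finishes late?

11

Critical path: Lease→Kitchen→Inspection = 8+8+4 = 20, so the finish is 20 days.
The longest chain containing Menu totals 9 days.
So Menu can slip 20 − 9 = 11 days.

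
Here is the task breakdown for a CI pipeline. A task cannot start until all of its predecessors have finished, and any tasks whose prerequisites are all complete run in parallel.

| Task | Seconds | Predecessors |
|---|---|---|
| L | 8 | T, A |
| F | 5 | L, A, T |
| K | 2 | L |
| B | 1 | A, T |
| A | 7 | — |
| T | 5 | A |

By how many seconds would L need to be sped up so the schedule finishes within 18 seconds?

7

Current finish: 25 seconds; target: 18.
L is on every critical path, so each second cut from L cuts the finish by one (this holds down to a finish of 18).
Need 25 − 18 = 7 seconds off L → L becomes 1 second, finish becomes 18.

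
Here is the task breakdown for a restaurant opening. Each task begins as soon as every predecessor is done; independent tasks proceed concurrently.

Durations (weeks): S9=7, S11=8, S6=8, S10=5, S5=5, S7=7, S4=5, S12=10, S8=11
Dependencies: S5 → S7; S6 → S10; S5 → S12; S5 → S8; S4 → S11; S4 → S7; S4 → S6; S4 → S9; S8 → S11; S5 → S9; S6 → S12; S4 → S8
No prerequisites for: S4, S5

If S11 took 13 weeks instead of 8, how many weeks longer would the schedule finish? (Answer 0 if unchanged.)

5

Critical path before the change: S4→S8→S11 = 5+11+8 = 24 giving 24 weeks.
S11 lies on that path, so at 13 weeks the path becomes 29 weeks.
That remains the longest chain; total 29 weeks.
Change in finish: 29 − 24 = +5 weeks.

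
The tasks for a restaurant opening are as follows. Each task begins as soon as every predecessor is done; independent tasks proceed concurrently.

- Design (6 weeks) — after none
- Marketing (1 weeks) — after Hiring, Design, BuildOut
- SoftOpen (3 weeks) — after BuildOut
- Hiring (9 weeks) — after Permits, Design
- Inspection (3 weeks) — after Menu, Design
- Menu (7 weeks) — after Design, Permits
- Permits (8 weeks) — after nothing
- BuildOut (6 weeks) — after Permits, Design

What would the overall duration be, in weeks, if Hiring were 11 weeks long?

The binding path is Permits→Hiring→Marketing = 8+9+1 = 18; finish at 18 weeks.
Since Hiring is critical, the +2 change carries straight to that chain (now 20 weeks).
No other chain overtakes it, so the finish is 20 weeks.

20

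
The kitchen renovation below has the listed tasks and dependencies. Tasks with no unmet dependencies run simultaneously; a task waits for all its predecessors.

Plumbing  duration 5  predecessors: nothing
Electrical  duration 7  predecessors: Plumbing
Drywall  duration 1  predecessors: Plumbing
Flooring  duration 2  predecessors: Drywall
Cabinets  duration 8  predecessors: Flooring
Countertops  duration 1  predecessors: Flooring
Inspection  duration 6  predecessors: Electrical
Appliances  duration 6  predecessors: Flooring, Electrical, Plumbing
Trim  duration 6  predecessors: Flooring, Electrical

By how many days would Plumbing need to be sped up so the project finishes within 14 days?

Current finish: 18 days; target: 14.
Plumbing is on every critical path, so each day cut from Plumbing cuts the finish by one (this holds down to a finish of 14).
Need 18 − 14 = 4 days off Plumbing → Plumbing becomes 1 day, finish becomes 14.

4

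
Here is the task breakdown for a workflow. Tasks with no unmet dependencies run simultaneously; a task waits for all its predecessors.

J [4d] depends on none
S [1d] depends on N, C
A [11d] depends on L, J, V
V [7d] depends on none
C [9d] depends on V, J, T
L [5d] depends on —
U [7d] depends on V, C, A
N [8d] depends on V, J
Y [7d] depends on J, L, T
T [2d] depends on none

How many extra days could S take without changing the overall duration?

8

Critical path: V→A→U = 7+11+7 = 25, so the finish is 25 days.
The longest chain containing S totals 17 days.
Slack of S = 24 − 16 = 8 days.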